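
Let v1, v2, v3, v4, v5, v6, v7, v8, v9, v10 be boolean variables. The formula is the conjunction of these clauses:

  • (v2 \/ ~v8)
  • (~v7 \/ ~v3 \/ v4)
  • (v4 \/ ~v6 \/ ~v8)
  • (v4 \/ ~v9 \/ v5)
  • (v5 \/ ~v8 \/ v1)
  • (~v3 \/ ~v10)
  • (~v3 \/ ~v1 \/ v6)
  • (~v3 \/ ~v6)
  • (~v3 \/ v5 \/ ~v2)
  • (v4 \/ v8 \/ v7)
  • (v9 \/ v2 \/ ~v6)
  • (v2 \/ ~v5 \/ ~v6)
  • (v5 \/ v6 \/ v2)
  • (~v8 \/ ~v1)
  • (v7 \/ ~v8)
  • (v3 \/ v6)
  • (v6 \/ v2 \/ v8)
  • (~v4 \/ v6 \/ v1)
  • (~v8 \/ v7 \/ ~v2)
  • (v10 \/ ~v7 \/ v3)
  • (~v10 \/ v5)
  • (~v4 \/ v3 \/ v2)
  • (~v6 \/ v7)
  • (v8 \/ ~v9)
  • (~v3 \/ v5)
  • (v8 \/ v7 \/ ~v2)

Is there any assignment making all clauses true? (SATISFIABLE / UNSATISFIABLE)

Try v1 = False.
Set v2 = True and propagate.
Set v3 = False and propagate.
  then v6 is forced to True.
  then v7 is forced to True.
  then v10 is forced to True.
  then v5 is forced to True.
The remaining clauses are satisfied by v4 = True, v8 = False, v9 = False.
Every clause has at least one true literal under this assignment.
So v1=0, v2=1, v3=0, v4=1, v5=1, v6=1, v7=1, v8=0, v9=0, v10=1 is a satisfying assignment.

SATISFIABLE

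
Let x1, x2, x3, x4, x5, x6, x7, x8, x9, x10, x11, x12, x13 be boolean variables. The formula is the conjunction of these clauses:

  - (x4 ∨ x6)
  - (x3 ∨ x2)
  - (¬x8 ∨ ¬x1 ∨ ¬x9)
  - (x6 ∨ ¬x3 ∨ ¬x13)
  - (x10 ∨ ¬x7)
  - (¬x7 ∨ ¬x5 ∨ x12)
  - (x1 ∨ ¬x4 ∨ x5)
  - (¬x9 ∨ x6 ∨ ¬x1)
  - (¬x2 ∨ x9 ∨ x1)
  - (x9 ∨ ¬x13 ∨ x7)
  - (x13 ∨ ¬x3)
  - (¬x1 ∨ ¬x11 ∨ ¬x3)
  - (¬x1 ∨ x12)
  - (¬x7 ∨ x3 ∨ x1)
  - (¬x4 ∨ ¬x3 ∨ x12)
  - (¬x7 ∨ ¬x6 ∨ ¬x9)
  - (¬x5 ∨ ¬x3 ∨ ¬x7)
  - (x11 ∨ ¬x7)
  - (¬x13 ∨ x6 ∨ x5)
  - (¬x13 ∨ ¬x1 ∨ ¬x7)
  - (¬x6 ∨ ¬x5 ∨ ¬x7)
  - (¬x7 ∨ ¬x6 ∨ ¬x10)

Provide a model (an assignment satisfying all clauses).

Try x1 = False.
Try x2 = True.
  then x9 is forced to True.
Set x3 = True and propagate.
  then x13 is forced to True.
  then x6 is forced to True.
  then x7 is forced to False.
For the remaining variables, x4 = False, x5 = False, x8 = True, x10 = False, x11 = True, x12 = False works.

x1=False, x2=True, x3=True, x4=False, x5=False, x6=True, x7=False, x8=True, x9=True, x10=False, x11=True, x12=False, x13=True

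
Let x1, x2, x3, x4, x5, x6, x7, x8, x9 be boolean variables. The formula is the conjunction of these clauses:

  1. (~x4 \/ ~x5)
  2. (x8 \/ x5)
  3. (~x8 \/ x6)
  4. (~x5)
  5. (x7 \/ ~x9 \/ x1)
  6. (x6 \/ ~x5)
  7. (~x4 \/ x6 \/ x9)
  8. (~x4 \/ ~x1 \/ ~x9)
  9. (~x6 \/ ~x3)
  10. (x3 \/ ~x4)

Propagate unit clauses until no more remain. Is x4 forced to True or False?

False

Unit clause (~x5) sets x5 = False.
In (x5 \/ x8), x5 is now false; x8 must hold, so x8 = True.
From (~x8 \/ x6) and x8 = True: x6 = True.
(~x6 \/ ~x3) with x6 = True leaves only ~x3, so x3 = False.
(~x4 \/ x3) with x3 = False leaves only ~x4, so x4 = False.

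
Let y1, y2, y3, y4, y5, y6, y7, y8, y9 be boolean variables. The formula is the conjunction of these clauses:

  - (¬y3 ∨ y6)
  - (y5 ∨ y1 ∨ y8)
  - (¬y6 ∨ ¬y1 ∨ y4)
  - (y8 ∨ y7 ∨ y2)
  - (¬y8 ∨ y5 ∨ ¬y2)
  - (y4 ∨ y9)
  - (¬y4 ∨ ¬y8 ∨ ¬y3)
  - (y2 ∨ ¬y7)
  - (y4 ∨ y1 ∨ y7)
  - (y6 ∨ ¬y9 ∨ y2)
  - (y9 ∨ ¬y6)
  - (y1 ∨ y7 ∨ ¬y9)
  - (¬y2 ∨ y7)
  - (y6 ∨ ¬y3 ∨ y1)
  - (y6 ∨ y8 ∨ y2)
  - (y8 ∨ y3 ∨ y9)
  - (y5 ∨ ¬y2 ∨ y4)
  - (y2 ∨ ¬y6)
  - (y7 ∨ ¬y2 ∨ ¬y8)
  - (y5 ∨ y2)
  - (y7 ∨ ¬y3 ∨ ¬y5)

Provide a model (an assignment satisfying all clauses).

Try y1 = True.
Branch on y2: take y2 = False.
  then y7 is forced to False.
  then y8 is forced to True.
  then y6 is forced to False.
  then y3 is forced to False.
  then y9 is forced to False.
  then y4 is forced to True.
  then y5 is forced to True.

y1=True, y2=False, y3=False, y4=True, y5=True, y6=False, y7=False, y8=True, y9=False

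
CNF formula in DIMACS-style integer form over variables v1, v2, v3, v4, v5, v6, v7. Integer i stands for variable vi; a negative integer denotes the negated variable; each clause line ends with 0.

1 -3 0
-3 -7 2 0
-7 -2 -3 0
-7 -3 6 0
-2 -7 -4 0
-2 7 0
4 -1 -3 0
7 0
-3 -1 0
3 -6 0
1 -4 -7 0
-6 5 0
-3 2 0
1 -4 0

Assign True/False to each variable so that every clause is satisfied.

(v7) is a unit clause, so v7 = True.
Pure literal: v5 appears only positively; assign v5 = True.
Set v1 = True and propagate.
  then v3 is forced to False.
  then v6 is forced to False.
For the remaining variables, v2 = False, v4 = False works.
Every clause has at least one true literal under this assignment.

v1 = T  v2 = F  v3 = F  v4 = F  v5 = T  v6 = F  v7 = T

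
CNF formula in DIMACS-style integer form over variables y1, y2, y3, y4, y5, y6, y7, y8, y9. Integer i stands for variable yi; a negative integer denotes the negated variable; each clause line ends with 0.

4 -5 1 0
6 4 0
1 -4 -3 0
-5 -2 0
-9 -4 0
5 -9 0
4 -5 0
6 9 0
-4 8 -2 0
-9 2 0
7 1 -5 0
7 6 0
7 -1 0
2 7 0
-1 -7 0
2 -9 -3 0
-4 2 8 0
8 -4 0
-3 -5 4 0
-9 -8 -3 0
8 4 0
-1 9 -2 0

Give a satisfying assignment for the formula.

Pure literal: y3 appears only negated; assign y3 = False.
Pure literal: y6 appears only positively; assign y6 = True.
Branch on y1: take y1 = False.
Set y2 = True and propagate.
  then y5 is forced to False.
  then y9 is forced to False.
Try y4 = True.
  then y8 is forced to True.
y7 is now unconstrained; take y7 = True.
Every clause has at least one true literal under this assignment.

y1=0, y2=1, y3=0, y4=1, y5=0, y6=1, y7=1, y8=1, y9=0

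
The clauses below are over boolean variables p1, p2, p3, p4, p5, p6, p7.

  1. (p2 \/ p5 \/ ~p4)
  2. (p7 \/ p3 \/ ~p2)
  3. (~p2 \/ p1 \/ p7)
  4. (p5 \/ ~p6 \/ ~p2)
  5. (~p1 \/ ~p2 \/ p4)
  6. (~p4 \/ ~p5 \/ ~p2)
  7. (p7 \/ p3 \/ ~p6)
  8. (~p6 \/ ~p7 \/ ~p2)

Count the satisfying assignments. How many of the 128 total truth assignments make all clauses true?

Split on p2, then p7.
  p2=1, p7=1: p3 free; 4 ways for (p1,p4,p5,p6) × 2^1 = 8.
  p2=1, p7=0: remaining (p1,p3,p4,p5,p6) ∈ {(1,1,1,0,0)} — 1.
  p2=0, p7=1: p1, p3, p6 free; 3 ways for (p4,p5) × 2^3 = 24.
  p2=0, p7=0: p1 free; 9 ways for (p3,p4,p5,p6) × 2^1 = 18.
Total: 8 + 1 + 24 + 18 = 51.

51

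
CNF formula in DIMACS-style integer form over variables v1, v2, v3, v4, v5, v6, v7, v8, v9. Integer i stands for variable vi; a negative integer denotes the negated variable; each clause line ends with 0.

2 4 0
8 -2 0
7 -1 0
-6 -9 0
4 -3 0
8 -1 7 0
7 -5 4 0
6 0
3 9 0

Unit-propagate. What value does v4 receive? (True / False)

True

(v6) is a unit clause: v6 = True.
In (~v6 \/ ~v9), ~v6 is now false; ~v9 must hold, so v9 = False.
(v9 \/ v3): since v9 = False, the clause reduces to (v3). v3 = True.
From (v4 \/ ~v3) and v3 = True: v4 = True.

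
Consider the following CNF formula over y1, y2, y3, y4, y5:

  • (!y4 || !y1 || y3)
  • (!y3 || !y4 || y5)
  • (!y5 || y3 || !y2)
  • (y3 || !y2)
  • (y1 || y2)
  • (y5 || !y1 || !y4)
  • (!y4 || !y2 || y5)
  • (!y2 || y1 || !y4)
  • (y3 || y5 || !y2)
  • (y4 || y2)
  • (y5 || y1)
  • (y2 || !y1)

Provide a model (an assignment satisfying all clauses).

Set y1 = True and propagate.
  then y2 is forced to True.
  then y3 is forced to True.
Branch on y4: take y4 = False.
y5 is now unconstrained; take y5 = True.
Check each clause:
  1. (!y1 || !y4 || y3) — y3 is true.
  2. (!y3 || !y4 || y5) — !y4 is true.
  3. (y3 || !y5 || !y2) — y3 is true.
  4. (y3 || !y2) — y3 is true.
  5. (y2 || y1) — y1 is true.
  6. (!y4 || !y1 || y5) — !y4 is true.
  7. (!y4 || !y2 || y5) — !y4 is true.
  8. (y1 || !y2 || !y4) — y1 is true.
  9. (!y2 || y5 || y3) — y3 is true.
  10. (y2 || y4) — y2 is true.
  11. (y5 || y1) — y1 is true.
  12. (!y1 || y2) — y2 is true.

y1=1, y2=1, y3=1, y4=0, y5=1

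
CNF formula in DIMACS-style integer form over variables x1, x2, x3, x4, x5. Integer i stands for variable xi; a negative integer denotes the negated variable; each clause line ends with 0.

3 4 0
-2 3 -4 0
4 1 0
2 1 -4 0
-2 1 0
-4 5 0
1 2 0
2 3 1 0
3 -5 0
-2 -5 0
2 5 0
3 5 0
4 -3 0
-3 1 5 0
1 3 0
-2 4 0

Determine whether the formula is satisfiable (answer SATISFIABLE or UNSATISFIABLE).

SATISFIABLE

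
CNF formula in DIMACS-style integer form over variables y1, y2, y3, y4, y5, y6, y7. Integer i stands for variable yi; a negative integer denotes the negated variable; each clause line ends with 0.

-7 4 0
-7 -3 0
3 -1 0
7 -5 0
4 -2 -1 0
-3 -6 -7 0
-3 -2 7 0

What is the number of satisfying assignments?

24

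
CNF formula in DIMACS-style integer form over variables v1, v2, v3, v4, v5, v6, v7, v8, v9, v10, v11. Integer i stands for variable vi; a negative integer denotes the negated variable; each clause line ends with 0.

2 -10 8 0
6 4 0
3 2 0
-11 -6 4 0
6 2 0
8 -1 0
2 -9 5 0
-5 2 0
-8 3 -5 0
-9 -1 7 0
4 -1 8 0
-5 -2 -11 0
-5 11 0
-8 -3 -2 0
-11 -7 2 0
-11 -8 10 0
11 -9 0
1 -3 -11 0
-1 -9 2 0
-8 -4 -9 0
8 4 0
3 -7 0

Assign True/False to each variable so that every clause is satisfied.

v9 occurs only negated in the remaining clauses — set v9 = False.
Try v1 = True.
  then v8 is forced to True.
Branch on v2: take v2 = True.
  then v3 is forced to False.
  then v5 is forced to False.
  then v7 is forced to False.
Set v4 = True and propagate.
For the remaining variables, v6 = True, v10 = False, v11 = False works.
Every clause has at least one true literal under this assignment.

v1 = T, v2 = T, v3 = F, v4 = T, v5 = F, v6 = T, v7 = F, v8 = T, v9 = F, v10 = F, v11 = F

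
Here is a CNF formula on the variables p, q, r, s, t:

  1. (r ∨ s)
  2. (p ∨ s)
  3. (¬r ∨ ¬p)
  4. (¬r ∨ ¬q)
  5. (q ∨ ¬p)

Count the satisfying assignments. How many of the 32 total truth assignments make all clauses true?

8

Case analysis on p and r:
  p=1, r=1: a clause becomes empty — 0.
  p=1, r=0: remaining (q,s,t) ∈ {(1,1,0); (1,1,1)} — 2.
  p=0, r=1: remaining (q,s,t) ∈ {(0,1,0); (0,1,1)} — 2.
  p=0, r=0: remaining (q,s,t) ∈ {(0,1,0); (0,1,1); (1,1,0); (1,1,1)} — 4.
Total: 0 + 2 + 2 + 4 = 8.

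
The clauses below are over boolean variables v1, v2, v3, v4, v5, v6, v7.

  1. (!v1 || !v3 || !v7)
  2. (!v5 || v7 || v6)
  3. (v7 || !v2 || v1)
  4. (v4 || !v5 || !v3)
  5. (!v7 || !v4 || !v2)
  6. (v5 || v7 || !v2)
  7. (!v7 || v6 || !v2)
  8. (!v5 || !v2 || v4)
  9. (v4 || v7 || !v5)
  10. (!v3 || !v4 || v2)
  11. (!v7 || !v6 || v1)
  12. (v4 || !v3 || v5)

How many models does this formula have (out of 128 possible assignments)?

Case analysis on v7 and v2:
  v7=1, v2=1: remaining (v1,v3,v4,v5,v6) ∈ {(1,0,0,0,1)} — 1.
  v7=1, v2=0: v4, v5 free; 3 ways for (v1,v3,v6) × 2^2 = 12.
  v7=0, v2=1: remaining (v1,v3,v4,v5,v6) ∈ {(1,0,1,1,1); (1,1,1,1,1)} — 2.
  v7=0, v2=0: v1 free; 5 ways for (v3,v4,v5,v6) × 2^1 = 10.
Total: 1 + 12 + 2 + 10 = 25.

25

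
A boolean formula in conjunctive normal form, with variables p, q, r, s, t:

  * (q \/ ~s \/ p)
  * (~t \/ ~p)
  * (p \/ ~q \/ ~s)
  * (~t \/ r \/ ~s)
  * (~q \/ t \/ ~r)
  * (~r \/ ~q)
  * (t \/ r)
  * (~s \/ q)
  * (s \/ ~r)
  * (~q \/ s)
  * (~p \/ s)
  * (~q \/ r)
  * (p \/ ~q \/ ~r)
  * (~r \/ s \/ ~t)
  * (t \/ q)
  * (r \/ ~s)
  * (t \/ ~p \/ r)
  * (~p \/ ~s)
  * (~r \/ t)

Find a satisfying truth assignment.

p=0, q=0, r=0, s=0, t=1

Check each clause:
  1. (p \/ ~s \/ q) — ~s is true.
  2. (~t \/ ~p) — ~p is true.
  3. (~q \/ ~s \/ p) — ~s is true.
  4. (r \/ ~t \/ ~s) — ~s is true.
  5. (t \/ ~r \/ ~q) — ~r is true.
  6. (~r \/ ~q) — ~r is true.
  7. (r \/ t) — t is true.
  8. (q \/ ~s) — ~s is true.
  9. (s \/ ~r) — ~r is true.
  10. (~q \/ s) — ~q is true.
  11. (~p \/ s) — ~p is true.
  12. (r \/ ~q) — ~q is true.
  13. (~q \/ p \/ ~r) — ~r is true.
  14. (s \/ ~t \/ ~r) — ~r is true.
  15. (t \/ q) — t is true.
  16. (r \/ ~s) — ~s is true.
  17. (r \/ t \/ ~p) — t is true.
  18. (~s \/ ~p) — ~s is true.
  19. (t \/ ~r) — t is true.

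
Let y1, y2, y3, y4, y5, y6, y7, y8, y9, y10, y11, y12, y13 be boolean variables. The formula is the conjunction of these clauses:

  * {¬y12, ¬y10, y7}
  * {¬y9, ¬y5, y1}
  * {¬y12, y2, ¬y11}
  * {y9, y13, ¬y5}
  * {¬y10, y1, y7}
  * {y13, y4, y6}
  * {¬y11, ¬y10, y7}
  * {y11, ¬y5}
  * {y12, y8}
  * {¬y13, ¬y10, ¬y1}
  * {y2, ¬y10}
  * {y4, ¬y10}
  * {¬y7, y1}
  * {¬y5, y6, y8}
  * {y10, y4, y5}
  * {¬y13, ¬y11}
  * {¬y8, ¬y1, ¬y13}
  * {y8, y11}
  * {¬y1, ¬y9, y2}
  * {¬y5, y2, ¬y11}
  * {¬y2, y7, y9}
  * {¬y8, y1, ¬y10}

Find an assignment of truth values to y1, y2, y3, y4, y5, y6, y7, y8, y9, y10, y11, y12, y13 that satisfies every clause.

Pure literal: y4 appears only positively; assign y4 = True.
Branch on y1: take y1 = False.
  then y7 is forced to False.
  then y10 is forced to False.
For the remaining variables, y2 = False, y3 = True, y5 = False, y6 = False, y8 = True, y9 = True, y11 = False, y12 = True, y13 = True works.
Every clause has at least one true literal under this assignment.

y1=False, y2=False, y3=True, y4=True, y5=False, y6=False, y7=False, y8=True, y9=True, y10=False, y11=False, y12=True, y13=True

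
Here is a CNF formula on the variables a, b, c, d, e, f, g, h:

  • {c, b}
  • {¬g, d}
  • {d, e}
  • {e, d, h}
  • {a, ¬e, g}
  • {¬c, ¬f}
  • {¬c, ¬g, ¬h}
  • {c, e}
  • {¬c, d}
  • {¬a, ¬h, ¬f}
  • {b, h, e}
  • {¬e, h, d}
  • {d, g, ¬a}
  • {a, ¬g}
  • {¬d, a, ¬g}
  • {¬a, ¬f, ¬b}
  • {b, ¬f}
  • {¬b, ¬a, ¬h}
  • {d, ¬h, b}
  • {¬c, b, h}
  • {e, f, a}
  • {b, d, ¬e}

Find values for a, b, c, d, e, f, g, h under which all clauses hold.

Branch on a: take a = True.
The remaining clauses are satisfied by b = True, c = True, d = True, e = False, f = False, g = True, h = False.

a=1, b=1, c=1, d=1, e=0, f=0, g=1, h=0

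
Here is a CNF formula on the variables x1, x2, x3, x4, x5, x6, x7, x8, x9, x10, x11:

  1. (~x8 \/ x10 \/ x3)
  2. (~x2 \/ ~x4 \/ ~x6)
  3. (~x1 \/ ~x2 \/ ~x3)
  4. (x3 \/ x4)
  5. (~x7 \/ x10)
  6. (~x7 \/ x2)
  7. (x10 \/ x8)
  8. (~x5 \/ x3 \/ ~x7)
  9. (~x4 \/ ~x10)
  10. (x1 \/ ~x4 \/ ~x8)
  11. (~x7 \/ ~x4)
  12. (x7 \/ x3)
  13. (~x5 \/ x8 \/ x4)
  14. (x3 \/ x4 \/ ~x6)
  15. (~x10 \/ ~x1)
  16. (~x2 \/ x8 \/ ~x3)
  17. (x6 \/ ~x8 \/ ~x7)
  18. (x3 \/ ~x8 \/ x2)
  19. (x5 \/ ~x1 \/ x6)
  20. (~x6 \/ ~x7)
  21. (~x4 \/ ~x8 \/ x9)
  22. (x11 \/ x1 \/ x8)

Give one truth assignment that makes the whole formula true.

Pure literal: x9 appears only positively; assign x9 = True.
Branch on x1: take x1 = True.
  then x10 is forced to False.
  then x7 is forced to False.
  then x8 is forced to True.
  then x3 is forced to True.
  then x2 is forced to False.
Set x5 = False and propagate.
  then x6 is forced to True.
x4, x11 are now unconstrained; take x4 = True, x11 = False.
Every clause has at least one true literal under this assignment.

x1=True, x2=False, x3=True, x4=True, x5=False, x6=True, x7=False, x8=True, x9=True, x10=False, x11=False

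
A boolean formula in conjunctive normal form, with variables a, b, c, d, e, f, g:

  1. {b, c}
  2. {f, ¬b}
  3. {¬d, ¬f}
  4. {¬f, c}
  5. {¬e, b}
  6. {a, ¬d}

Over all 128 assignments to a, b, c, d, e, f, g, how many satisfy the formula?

Split on b, then f.
  b=1, f=1: forces c=1; d=0; a, e, g free → 2^3 = 8.
  b=1, f=0: a clause becomes empty — 0.
  b=0, f=1: remaining (a,c,d,e,g) ∈ {(0,1,0,0,0); (0,1,0,0,1); (1,1,0,0,0); (1,1,0,0,1)} — 4.
  b=0, f=0: g free; 3 ways for (a,c,d,e) × 2^1 = 6.
Total: 8 + 0 + 4 + 6 = 18.

18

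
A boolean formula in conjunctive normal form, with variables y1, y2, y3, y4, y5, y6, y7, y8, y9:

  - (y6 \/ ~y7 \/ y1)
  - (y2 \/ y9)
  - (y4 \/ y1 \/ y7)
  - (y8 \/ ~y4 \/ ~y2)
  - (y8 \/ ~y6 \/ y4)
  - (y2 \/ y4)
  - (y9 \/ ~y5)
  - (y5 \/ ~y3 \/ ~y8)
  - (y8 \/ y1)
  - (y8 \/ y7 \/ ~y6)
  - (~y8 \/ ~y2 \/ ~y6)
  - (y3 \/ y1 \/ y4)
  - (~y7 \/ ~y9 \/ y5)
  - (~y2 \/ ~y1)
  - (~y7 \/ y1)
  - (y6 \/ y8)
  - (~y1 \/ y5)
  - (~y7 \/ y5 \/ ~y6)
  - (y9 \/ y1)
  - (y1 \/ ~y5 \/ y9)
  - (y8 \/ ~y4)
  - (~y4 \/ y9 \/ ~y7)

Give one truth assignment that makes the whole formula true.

y1 = False, y2 = False, y3 = False, y4 = True, y5 = False, y6 = False, y7 = False, y8 = True, y9 = True

Check each clause:
  1. (y1 \/ y6 \/ ~y7) — ~y7 is true.
  2. (y2 \/ y9) — y9 is true.
  3. (y7 \/ y4 \/ y1) — y4 is true.
  4. (~y2 \/ y8 \/ ~y4) — y8 is true.
  5. (y4 \/ y8 \/ ~y6) — y8 is true.
  6. (y2 \/ y4) — y4 is true.
  7. (y9 \/ ~y5) — y9 is true.
  8. (~y8 \/ y5 \/ ~y3) — ~y3 is true.
  9. (y8 \/ y1) — y8 is true.
  10. (y7 \/ y8 \/ ~y6) — y8 is true.
  11. (~y8 \/ ~y2 \/ ~y6) — ~y6 is true.
  12. (y4 \/ y1 \/ y3) — y4 is true.
  13. (y5 \/ ~y7 \/ ~y9) — ~y7 is true.
  14. (~y2 \/ ~y1) — ~y2 is true.
  15. (y1 \/ ~y7) — ~y7 is true.
  16. (y8 \/ y6) — y8 is true.
  17. (~y1 \/ y5) — ~y1 is true.
  18. (~y7 \/ ~y6 \/ y5) — ~y7 is true.
  19. (y1 \/ y9) — y9 is true.
  20. (y9 \/ y1 \/ ~y5) — y9 is true.
  21. (y8 \/ ~y4) — y8 is true.
  22. (~y7 \/ y9 \/ ~y4) — y9 is true.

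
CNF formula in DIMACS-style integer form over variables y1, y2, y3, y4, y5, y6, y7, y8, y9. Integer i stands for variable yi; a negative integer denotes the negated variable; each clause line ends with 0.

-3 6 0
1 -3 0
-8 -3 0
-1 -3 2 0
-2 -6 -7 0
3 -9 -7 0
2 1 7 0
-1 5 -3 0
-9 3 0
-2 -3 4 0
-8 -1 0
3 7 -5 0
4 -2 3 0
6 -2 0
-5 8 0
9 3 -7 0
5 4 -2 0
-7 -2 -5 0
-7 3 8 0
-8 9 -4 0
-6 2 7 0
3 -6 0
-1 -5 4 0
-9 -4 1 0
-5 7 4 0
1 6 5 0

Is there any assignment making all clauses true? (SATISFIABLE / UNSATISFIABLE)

SATISFIABLE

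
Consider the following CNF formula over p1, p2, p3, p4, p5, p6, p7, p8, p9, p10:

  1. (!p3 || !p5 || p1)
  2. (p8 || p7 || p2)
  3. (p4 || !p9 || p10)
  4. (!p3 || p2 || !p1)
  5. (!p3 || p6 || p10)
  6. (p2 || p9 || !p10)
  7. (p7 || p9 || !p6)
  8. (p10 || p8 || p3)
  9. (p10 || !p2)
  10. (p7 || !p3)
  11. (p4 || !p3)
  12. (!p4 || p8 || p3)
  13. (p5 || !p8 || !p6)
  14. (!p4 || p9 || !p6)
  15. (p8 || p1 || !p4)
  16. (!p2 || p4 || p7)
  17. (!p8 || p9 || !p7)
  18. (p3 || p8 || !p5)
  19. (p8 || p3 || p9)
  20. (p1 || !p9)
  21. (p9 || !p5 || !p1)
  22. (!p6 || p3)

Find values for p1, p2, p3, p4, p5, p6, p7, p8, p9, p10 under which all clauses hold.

p1=True, p2=True, p3=False, p4=True, p5=False, p6=False, p7=False, p8=True, p9=True, p10=True

Set p1 = True and propagate.
Set p2 = True and propagate.
  then p10 is forced to True.
Set p3 = False and propagate.
  then p6 is forced to False.
The remaining clauses are satisfied by p4 = True, p5 = False, p7 = False, p8 = True, p9 = True.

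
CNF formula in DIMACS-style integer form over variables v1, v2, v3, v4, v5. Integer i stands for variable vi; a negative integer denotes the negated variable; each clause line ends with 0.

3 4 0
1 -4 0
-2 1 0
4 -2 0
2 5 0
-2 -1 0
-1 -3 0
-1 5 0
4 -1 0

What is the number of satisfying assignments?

2

Satisfying assignments:
  v1=0 v2=0 v3=1 v4=0 v5=1
  v1=1 v2=0 v3=0 v4=1 v5=1
That's 2 in total.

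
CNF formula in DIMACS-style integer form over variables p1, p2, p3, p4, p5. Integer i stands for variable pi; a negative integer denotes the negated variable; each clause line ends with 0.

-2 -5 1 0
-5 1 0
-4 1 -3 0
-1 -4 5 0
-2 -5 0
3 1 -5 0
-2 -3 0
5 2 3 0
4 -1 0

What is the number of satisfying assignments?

Satisfying assignments:
  p1=0 p2=0 p3=1 p4=0 p5=0
  p1=0 p2=1 p3=0 p4=0 p5=0
  p1=0 p2=1 p3=0 p4=1 p5=0
  p1=1 p2=0 p3=0 p4=1 p5=1
  p1=1 p2=0 p3=1 p4=1 p5=1
Count: 5.

5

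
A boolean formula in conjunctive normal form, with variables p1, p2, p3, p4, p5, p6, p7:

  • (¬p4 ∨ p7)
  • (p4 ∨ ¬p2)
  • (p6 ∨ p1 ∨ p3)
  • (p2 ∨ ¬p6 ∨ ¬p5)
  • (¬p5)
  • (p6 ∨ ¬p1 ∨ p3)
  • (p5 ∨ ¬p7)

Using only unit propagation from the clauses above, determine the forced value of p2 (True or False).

False

(¬p5) is a unit clause: p5 = False.
(p5 ∨ ¬p7): since p5 = False, the clause reduces to (¬p7). p7 = False.
(p7 ∨ ¬p4): since p7 = False, the clause reduces to (¬p4). p4 = False.
In (¬p2 ∨ p4), p4 is now false; ¬p2 must hold, so p2 = False.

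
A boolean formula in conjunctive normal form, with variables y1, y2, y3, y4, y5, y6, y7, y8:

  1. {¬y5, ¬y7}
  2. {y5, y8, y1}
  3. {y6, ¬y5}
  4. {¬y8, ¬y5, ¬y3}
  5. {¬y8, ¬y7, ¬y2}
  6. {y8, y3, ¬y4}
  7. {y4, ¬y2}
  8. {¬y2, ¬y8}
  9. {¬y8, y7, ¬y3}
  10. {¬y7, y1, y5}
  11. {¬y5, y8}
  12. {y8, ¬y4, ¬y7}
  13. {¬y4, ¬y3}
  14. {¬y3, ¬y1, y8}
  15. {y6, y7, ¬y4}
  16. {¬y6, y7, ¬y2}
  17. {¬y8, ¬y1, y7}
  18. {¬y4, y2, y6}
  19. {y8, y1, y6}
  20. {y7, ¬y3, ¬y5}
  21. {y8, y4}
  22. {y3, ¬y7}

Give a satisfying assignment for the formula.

y1=0, y2=0, y3=0, y4=0, y5=0, y6=0, y7=0, y8=1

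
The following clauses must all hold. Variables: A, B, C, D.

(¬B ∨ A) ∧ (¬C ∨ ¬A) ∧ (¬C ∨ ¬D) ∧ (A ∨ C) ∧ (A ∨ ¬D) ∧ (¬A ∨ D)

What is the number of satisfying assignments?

3

Satisfying assignments:
  A=0 B=0 C=1 D=0
  A=1 B=0 C=0 D=1
  A=1 B=1 C=0 D=1
That's 3 in total.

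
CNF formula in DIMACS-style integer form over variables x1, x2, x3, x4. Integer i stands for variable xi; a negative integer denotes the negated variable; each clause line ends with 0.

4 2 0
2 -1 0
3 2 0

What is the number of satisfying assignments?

9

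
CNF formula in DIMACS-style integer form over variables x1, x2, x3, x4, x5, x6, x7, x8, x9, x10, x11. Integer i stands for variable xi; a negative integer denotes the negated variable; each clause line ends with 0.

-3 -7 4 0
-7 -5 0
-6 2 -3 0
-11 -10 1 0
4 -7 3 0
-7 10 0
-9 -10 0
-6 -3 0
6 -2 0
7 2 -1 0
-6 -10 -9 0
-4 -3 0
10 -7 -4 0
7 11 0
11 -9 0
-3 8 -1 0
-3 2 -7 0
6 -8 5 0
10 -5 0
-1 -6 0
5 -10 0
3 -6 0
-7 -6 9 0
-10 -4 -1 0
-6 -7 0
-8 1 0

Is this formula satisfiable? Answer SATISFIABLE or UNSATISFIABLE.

Set x1 = False and propagate.
  then x8 is forced to False.
Branch on x2: take x2 = False.
For the remaining variables, x3 = False, x4 = True, x5 = False, x6 = False, x7 = False, x9 = True, x10 = False, x11 = True works.
Every clause has at least one true literal under this assignment.
So x1=F, x2=F, x3=F, x4=T, x5=F, x6=F, x7=F, x8=F, x9=T, x10=F, x11=T is a satisfying assignment.

SATISFIABLE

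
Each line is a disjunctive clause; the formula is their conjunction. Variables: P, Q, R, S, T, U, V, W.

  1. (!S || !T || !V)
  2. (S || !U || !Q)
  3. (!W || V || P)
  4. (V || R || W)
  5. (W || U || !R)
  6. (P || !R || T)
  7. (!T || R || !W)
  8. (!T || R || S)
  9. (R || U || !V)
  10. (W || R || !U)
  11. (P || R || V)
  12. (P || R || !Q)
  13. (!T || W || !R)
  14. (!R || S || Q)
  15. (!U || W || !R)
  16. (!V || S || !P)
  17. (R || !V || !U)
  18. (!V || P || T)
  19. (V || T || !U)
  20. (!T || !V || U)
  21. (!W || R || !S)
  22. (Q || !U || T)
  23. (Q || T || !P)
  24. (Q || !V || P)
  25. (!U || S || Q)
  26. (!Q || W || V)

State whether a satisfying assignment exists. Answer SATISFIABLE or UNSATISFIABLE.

SATISFIABLE

Try P = True.
Try Q = True.
For the remaining variables, R = True, S = True, T = False, U = True, V = True, W = True works.
So P=True, Q=True, R=True, S=True, T=False, U=True, V=True, W=True is a satisfying assignment.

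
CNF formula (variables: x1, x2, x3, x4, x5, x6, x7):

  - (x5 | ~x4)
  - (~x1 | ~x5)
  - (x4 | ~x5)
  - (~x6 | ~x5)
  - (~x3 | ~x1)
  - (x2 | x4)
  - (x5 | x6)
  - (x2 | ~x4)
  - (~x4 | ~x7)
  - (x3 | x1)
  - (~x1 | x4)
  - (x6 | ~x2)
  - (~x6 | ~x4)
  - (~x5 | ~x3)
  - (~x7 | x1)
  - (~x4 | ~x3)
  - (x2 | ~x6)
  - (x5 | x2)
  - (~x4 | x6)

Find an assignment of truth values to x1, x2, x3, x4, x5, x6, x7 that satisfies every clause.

x1=F, x2=T, x3=T, x4=F, x5=F, x6=T, x7=F

Check each clause:
  1. (~x4 | x5) — ~x4 is true.
  2. (~x1 | ~x5) — ~x5 is true.
  3. (x4 | ~x5) — ~x5 is true.
  4. (~x5 | ~x6) — ~x5 is true.
  5. (~x3 | ~x1) — ~x1 is true.
  6. (x4 | x2) — x2 is true.
  7. (x6 | x5) — x6 is true.
  8. (x2 | ~x4) — x2 is true.
  9. (~x7 | ~x4) — ~x7 is true.
  10. (x3 | x1) — x3 is true.
  11. (x4 | ~x1) — ~x1 is true.
  12. (x6 | ~x2) — x6 is true.
  13. (~x6 | ~x4) — ~x4 is true.
  14. (~x5 | ~x3) — ~x5 is true.
  15. (~x7 | x1) — ~x7 is true.
  16. (~x3 | ~x4) — ~x4 is true.
  17. (x2 | ~x6) — x2 is true.
  18. (x5 | x2) — x2 is true.
  19. (~x4 | x6) — ~x4 is true.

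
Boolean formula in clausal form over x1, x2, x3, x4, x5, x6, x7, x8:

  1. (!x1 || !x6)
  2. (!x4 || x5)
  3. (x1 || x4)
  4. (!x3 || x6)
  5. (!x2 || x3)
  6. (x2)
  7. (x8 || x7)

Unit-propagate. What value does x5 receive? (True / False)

(x2) is a unit clause: x2 = True.
(!x2 || x3): since x2 = True, the clause reduces to (x3). x3 = True.
(!x3 || x6): since x3 = True, the clause reduces to (x6). x6 = True.
From (!x1 || !x6) and x6 = True: x1 = False.
(x4 || x1): since x1 = False, the clause reduces to (x4). x4 = True.
(!x4 || x5): since x4 = True, the clause reduces to (x5). x5 = True.

True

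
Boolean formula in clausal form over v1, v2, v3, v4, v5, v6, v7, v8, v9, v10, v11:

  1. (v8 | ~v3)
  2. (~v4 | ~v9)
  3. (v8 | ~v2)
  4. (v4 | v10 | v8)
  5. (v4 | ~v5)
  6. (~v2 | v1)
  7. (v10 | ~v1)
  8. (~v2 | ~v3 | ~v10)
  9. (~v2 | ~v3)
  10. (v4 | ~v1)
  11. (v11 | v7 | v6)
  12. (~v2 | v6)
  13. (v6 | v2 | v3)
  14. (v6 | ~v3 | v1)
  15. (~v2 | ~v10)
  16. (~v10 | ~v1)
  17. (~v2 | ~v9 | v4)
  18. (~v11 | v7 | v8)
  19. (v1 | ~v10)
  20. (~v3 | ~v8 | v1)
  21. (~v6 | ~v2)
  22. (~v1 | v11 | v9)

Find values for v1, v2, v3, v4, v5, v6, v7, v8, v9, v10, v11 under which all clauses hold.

v1=F, v2=F, v3=F, v4=T, v5=F, v6=T, v7=T, v8=F, v9=F, v10=F, v11=F

v5 occurs only negated in the remaining clauses — set v5 = False.
v7 occurs only positively in the remaining clauses — set v7 = True.
Branch on v1: take v1 = False.
  then v2 is forced to False.
  then v10 is forced to False.
The remaining clauses are satisfied by v3 = False, v4 = True, v6 = True, v8 = False, v9 = False, v11 = False.
Every clause has at least one true literal under this assignment.
Check each clause:
  1. (v8 | ~v3) — ~v3 is true.
  2. (~v9 | ~v4) — ~v9 is true.
  3. (v8 | ~v2) — ~v2 is true.
  4. (v8 | v4 | v10) — v4 is true.
  5. (v4 | ~v5) — ~v5 is true.
  6. (v1 | ~v2) — ~v2 is true.
  7. (~v1 | v10) — ~v1 is true.
  8. (~v10 | ~v3 | ~v2) — ~v3 is true.
  9. (~v2 | ~v3) — ~v3 is true.
  10. (v4 | ~v1) — v4 is true.
  11. (v6 | v7 | v11) — v6 is true.
  12. (~v2 | v6) — ~v2 is true.
  13. (v6 | v3 | v2) — v6 is true.
  14. (v6 | v1 | ~v3) — ~v3 is true.
  15. (~v10 | ~v2) — ~v10 is true.
  16. (~v1 | ~v10) — ~v1 is true.
  17. (~v9 | v4 | ~v2) — v4 is true.
  18. (v8 | v7 | ~v11) — ~v11 is true.
  19. (~v10 | v1) — ~v10 is true.
  20. (~v3 | ~v8 | v1) — ~v8 is true.
  21. (~v6 | ~v2) — ~v2 is true.
  22. (v9 | ~v1 | v11) — ~v1 is true.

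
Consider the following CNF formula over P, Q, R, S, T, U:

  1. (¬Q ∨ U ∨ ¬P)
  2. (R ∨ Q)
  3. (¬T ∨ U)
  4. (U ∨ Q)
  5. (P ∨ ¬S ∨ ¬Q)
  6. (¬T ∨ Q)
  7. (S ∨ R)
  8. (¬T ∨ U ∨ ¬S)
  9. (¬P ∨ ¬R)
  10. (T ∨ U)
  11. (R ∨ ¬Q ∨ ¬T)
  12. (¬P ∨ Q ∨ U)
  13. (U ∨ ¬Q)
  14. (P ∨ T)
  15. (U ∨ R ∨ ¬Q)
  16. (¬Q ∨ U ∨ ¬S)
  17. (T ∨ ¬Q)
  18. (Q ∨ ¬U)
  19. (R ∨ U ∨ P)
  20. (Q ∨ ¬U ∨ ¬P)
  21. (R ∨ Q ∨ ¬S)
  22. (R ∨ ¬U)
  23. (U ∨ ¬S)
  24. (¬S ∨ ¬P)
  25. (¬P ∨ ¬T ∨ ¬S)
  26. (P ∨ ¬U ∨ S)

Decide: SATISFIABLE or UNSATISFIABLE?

UNSATISFIABLE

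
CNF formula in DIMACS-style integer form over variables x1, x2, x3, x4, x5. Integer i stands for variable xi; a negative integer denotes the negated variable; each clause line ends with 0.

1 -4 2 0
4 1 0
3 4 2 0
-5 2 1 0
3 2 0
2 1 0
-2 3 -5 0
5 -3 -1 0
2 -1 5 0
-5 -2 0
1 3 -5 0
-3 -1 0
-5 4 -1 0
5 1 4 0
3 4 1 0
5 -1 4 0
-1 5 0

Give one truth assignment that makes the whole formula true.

x1=0, x2=1, x3=1, x4=1, x5=0

Branch on x1: take x1 = False.
  then x4 is forced to True.
  then x2 is forced to True.
  then x5 is forced to False.
x3 is now unconstrained; take x3 = True.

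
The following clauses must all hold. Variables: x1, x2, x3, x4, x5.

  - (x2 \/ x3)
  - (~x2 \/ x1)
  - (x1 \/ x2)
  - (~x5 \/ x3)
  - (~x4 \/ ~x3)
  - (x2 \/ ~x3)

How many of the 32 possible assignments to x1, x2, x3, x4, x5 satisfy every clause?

Satisfying assignments:
  x1=T x2=T x3=F x4=F x5=F
  x1=T x2=T x3=F x4=T x5=F
  x1=T x2=T x3=T x4=F x5=F
  x1=T x2=T x3=T x4=F x5=T
Count: 4.

4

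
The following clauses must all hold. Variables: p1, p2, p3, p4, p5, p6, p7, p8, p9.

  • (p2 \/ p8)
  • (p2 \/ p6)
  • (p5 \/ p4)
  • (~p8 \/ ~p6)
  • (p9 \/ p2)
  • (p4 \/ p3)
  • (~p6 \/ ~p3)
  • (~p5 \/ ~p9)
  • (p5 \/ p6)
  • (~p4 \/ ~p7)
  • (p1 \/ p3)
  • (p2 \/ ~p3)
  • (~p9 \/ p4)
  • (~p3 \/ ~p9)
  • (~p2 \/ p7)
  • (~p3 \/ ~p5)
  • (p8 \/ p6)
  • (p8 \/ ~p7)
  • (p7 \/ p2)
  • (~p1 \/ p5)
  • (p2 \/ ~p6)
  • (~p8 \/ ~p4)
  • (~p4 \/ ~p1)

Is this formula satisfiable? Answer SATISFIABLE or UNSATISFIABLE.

UNSATISFIABLE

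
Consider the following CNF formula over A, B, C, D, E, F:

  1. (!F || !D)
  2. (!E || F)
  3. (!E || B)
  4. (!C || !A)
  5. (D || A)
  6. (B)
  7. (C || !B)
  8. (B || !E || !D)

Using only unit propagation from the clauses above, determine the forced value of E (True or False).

(B) stands alone — B = True.
From (!B || C) and B = True: C = True.
(!A || !C): since C = True, the clause reduces to (!A). A = False.
(D || A) with A = False leaves only D, so D = True.
(!F || !D) with D = True leaves only !F, so F = False.
(F || !E): since F = False, the clause reduces to (!E). E = False.

False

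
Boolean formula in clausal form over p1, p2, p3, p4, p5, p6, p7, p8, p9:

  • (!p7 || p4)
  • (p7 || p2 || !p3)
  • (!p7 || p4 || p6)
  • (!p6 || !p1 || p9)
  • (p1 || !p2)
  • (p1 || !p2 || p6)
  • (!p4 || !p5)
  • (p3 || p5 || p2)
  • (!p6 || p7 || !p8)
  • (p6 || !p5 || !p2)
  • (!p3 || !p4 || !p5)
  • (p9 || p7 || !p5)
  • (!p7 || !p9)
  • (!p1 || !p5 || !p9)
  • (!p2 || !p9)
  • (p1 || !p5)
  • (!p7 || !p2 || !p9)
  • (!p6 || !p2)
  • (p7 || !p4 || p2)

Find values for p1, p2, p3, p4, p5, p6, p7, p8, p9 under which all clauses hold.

p1 = 1, p2 = 1, p3 = 0, p4 = 1, p5 = 0, p6 = 0, p7 = 0, p8 = 1, p9 = 0

Try p1 = True.
Set p2 = True and propagate.
  then p9 is forced to False.
  then p6 is forced to False.
  then p5 is forced to False.
Set p4 = True and propagate.
p3, p7, p8 are now unconstrained; take p3 = False, p7 = False, p8 = True.
Every clause has at least one true literal under this assignment.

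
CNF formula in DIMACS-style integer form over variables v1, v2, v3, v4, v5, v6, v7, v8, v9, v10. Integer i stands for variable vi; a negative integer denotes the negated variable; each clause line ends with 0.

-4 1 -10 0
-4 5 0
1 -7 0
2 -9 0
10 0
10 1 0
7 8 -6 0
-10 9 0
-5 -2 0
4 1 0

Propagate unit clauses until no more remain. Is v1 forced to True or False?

True

(v10) stands alone — v10 = True.
In (NOT v10 OR v9), NOT v10 is now false; v9 must hold, so v9 = True.
(v2 OR NOT v9): since v9 = True, the clause reduces to (v2). v2 = True.
(NOT v2 OR NOT v5) with v2 = True leaves only NOT v5, so v5 = False.
(NOT v4 OR v5): since v5 = False, the clause reduces to (NOT v4). v4 = False.
(v1 OR v4) with v4 = False leaves only v1, so v1 = True.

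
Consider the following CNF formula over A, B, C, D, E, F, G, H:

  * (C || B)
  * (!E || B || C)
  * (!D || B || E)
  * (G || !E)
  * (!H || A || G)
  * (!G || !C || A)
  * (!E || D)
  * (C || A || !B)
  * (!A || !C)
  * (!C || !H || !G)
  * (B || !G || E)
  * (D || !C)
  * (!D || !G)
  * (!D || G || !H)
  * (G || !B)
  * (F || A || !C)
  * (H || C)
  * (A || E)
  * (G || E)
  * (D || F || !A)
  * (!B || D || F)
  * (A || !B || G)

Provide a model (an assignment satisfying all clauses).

A=True  B=True  C=False  D=False  E=False  F=True  G=True  H=True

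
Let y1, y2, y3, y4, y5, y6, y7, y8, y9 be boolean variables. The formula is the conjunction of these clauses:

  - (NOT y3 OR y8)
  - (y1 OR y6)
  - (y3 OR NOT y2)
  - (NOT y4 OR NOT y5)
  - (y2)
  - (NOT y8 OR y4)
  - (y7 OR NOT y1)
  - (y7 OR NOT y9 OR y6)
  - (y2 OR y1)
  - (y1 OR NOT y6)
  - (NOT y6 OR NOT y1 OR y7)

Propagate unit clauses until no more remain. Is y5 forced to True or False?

Unit clause (y2) sets y2 = True.
From (NOT y2 OR y3) and y2 = True: y3 = True.
(NOT y3 OR y8): since y3 = True, the clause reduces to (y8). y8 = True.
(y4 OR NOT y8) with y8 = True leaves only y4, so y4 = True.
In (NOT y4 OR NOT y5), NOT y4 is now false; NOT y5 must hold, so y5 = False.

False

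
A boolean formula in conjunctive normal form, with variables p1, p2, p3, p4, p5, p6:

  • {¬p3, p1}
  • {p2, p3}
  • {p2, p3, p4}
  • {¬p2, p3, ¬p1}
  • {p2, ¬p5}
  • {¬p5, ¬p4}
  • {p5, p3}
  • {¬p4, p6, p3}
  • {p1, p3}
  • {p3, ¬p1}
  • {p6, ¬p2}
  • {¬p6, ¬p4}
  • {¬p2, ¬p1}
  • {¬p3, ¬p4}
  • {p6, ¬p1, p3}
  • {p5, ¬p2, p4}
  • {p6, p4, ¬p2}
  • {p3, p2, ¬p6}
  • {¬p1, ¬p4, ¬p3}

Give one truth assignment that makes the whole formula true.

p1=T  p2=F  p3=T  p4=F  p5=F  p6=F

Branch on p1: take p1 = True.
  then p3 is forced to True.
  then p2 is forced to False.
  then p5 is forced to False.
  then p4 is forced to False.
p6 is now unconstrained; take p6 = False.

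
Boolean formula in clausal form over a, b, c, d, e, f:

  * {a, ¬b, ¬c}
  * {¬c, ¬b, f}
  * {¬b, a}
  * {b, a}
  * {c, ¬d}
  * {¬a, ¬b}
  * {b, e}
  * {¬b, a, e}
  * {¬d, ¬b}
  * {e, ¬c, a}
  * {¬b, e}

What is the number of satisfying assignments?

6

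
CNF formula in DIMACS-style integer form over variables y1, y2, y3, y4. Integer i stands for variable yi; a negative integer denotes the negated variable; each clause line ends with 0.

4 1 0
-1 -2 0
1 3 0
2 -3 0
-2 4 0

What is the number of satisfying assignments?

3

The models are:
  y1=0 y2=1 y3=1 y4=1
  y1=1 y2=0 y3=0 y4=0
  y1=1 y2=0 y3=0 y4=1
Count: 3.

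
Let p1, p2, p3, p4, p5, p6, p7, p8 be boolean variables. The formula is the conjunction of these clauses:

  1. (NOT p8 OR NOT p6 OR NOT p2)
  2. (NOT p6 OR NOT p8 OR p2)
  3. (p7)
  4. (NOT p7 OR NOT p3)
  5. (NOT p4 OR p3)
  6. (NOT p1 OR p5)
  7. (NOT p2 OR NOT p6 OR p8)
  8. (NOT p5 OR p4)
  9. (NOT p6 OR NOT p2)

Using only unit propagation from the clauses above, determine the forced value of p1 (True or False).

False

(p7) is a unit clause: p7 = True.
From (NOT p3 OR NOT p7) and p7 = True: p3 = False.
(p3 OR NOT p4): since p3 = False, the clause reduces to (NOT p4). p4 = False.
(p4 OR NOT p5): since p4 = False, the clause reduces to (NOT p5). p5 = False.
From (p5 OR NOT p1) and p5 = False: p1 = False.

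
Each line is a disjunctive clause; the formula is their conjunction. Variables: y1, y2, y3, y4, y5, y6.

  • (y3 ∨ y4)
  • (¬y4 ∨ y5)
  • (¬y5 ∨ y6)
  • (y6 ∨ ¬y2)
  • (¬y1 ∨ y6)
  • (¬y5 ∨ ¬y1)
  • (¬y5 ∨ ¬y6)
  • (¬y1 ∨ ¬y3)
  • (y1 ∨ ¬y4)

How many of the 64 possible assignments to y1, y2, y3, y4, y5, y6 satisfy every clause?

The models are:
  y1=0 y2=0 y3=1 y4=0 y5=0 y6=0
  y1=0 y2=0 y3=1 y4=0 y5=0 y6=1
  y1=0 y2=1 y3=1 y4=0 y5=0 y6=1
That's 3 in total.

3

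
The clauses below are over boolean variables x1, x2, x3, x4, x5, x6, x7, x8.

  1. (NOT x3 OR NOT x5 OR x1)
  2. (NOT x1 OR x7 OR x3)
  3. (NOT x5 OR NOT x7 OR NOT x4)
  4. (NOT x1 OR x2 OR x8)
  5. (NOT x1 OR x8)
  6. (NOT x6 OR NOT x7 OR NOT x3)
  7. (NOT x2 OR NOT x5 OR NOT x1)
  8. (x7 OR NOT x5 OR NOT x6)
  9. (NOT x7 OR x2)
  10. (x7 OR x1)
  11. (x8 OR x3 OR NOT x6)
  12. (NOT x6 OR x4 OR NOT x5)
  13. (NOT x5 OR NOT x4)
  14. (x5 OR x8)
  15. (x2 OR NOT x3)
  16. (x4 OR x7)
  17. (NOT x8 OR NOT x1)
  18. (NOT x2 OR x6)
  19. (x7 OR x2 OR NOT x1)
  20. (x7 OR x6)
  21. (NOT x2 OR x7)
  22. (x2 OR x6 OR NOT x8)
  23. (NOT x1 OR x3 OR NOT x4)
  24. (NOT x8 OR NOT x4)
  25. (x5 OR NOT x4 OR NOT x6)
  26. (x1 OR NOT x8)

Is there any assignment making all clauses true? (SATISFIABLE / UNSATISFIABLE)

UNSATISFIABLE

x1 = True:
  propagation gives x8=True; an empty clause results — contradiction.
x1 = False:
  propagation gives x7=True, x2=True, x6=True, x3=False; an empty clause results — contradiction.
Every branch closes, so no satisfying assignment exists.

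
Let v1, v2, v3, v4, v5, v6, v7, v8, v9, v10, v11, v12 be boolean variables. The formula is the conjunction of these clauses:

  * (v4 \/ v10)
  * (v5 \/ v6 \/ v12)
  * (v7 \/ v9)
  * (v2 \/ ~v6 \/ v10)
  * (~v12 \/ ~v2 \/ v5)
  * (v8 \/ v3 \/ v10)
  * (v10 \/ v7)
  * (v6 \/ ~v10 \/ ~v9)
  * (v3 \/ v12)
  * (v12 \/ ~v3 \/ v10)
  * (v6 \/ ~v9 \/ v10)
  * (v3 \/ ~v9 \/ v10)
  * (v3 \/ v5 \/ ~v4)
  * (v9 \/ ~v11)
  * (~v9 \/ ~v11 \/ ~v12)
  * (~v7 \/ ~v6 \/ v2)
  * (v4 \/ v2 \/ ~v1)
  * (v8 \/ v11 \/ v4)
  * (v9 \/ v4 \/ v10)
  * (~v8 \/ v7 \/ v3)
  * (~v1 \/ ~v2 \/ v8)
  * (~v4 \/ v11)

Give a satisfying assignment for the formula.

v1=F  v2=F  v3=T  v4=T  v5=F  v6=T  v7=F  v8=F  v9=T  v10=T  v11=T  v12=F

Check each clause:
  1. (v10 \/ v4) — v10 is true.
  2. (v5 \/ v12 \/ v6) — v6 is true.
  3. (v7 \/ v9) — v9 is true.
  4. (v2 \/ v10 \/ ~v6) — v10 is true.
  5. (v5 \/ ~v2 \/ ~v12) — ~v12 is true.
  6. (v3 \/ v8 \/ v10) — v10 is true.
  7. (v7 \/ v10) — v10 is true.
  8. (v6 \/ ~v10 \/ ~v9) — v6 is true.
  9. (v12 \/ v3) — v3 is true.
  10. (v10 \/ v12 \/ ~v3) — v10 is true.
  11. (v6 \/ ~v9 \/ v10) — v10 is true.
  12. (v3 \/ v10 \/ ~v9) — v10 is true.
  13. (~v4 \/ v3 \/ v5) — v3 is true.
  14. (~v11 \/ v9) — v9 is true.
  15. (~v11 \/ ~v9 \/ ~v12) — ~v12 is true.
  16. (~v6 \/ v2 \/ ~v7) — ~v7 is true.
  17. (v2 \/ ~v1 \/ v4) — v4 is true.
  18. (v11 \/ v4 \/ v8) — v11 is true.
  19. (v10 \/ v4 \/ v9) — v9 is true.
  20. (~v8 \/ v3 \/ v7) — ~v8 is true.
  21. (v8 \/ ~v1 \/ ~v2) — ~v2 is true.
  22. (v11 \/ ~v4) — v11 is true.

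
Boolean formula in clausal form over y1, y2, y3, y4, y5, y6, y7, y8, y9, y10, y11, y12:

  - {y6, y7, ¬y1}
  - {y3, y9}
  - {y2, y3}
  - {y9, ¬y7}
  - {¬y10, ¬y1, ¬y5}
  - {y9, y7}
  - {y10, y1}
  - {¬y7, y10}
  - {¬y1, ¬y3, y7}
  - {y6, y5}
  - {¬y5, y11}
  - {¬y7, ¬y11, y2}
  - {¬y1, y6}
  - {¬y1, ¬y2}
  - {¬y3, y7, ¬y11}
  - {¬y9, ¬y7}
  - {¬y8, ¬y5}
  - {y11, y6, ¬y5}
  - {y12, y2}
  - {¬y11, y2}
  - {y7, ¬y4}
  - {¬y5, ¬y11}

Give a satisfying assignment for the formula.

y4 occurs only negated in the remaining clauses — set y4 = False.
y6 occurs only positively in the remaining clauses — set y6 = True.
Try y1 = False.
  then y10 is forced to True.
The remaining clauses are satisfied by y2 = True, y3 = True, y5 = False, y7 = False, y8 = False, y9 = True, y11 = False, y12 = False.
Every clause has at least one true literal under this assignment.

y1 = F, y2 = T, y3 = T, y4 = F, y5 = F, y6 = T, y7 = F, y8 = F, y9 = T, y10 = T, y11 = F, y12 = F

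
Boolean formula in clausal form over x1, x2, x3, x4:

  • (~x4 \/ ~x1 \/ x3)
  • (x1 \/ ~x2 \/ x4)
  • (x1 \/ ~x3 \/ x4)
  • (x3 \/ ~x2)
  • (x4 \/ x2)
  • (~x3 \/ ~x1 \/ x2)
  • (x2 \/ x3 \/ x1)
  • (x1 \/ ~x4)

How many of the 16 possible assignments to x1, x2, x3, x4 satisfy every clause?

2

The models are:
  x1=T x2=T x3=T x4=F
  x1=T x2=T x3=T x4=T
Count: 2.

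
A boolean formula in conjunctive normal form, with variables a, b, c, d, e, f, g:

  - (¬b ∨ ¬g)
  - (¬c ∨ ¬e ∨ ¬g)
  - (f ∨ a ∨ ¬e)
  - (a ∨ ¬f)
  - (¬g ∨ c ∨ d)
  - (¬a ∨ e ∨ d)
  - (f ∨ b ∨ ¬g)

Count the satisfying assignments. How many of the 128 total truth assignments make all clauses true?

35

Split on g, then a.
  g=T, a=T: remaining (b,c,d,e,f) ∈ {(F,F,T,F,T); (F,F,T,T,T); (F,T,T,F,T)} — 3.
  g=T, a=F: a clause becomes empty — 0.
  g=F, a=T: b, c, f free; 3 ways for (d,e) × 2^3 = 24.
  g=F, a=F: forces e=F; f=F; b, c, d free → 2^3 = 8.
Total: 3 + 0 + 24 + 8 = 35.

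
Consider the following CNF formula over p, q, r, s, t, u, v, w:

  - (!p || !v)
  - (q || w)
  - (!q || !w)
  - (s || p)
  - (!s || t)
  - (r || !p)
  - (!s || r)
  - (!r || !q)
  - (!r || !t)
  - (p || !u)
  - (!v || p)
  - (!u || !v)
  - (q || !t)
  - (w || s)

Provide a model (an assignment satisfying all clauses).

p=1, q=0, r=1, s=0, t=0, u=0, v=0, w=1

Check each clause:
  1. (!p || !v) — !v is true.
  2. (q || w) — w is true.
  3. (!q || !w) — !q is true.
  4. (s || p) — p is true.
  5. (!s || t) — !s is true.
  6. (r || !p) — r is true.
  7. (!s || r) — r is true.
  8. (!r || !q) — !q is true.
  9. (!r || !t) — !t is true.
  10. (p || !u) — p is true.
  11. (!v || p) — !v is true.
  12. (!u || !v) — !v is true.
  13. (q || !t) — !t is true.
  14. (s || w) — w is true.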